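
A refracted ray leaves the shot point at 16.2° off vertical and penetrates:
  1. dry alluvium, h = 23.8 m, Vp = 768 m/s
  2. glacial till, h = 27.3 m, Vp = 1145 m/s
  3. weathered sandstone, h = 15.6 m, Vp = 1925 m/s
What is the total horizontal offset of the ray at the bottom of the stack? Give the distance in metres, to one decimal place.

Ray parameter p = sin 16.2° / 768 m/s = 3.6327e-04 s/m.
Layer 1: θ = 16.20°; offset = 23.8·tan 16.20° = 6.915 m.
Layer 2: sin θ = p·1145 = 0.4159 → θ = 24.58°; offset = 27.3·tan 24.58° = 12.487 m.
Layer 3: sin θ = p·1925 = 0.6993 → θ = 44.37°; offset = 15.6·tan 44.37° = 15.261 m.
Total horizontal offset = 34.662 m.

34.7 m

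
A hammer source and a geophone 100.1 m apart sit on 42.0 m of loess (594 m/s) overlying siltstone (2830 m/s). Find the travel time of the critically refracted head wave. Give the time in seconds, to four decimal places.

t = x/V₂ + 2h·√(V₂²−V₁²)/(V₁V₂).
√(V₂²−V₁²) = √(2830²−594²) = 2767.0 m/s; delay term = 2·42.0·2767.0/(594·2830) = 0.13826 s.
t = 100.1/2830 + 0.13826 = 0.17364 s.

0.1736 s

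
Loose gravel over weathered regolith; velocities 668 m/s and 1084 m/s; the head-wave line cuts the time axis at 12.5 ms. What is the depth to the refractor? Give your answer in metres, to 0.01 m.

5.30 m

h = tᵢ·V₁·V₂ / (2·√(V₂²−V₁²)).
√(V₂²−V₁²) = √(1084² − 668²) = 853.7 m/s.
h = 0.0125 s × 668 × 1084 / (2 × 853.7) = 5.30 m.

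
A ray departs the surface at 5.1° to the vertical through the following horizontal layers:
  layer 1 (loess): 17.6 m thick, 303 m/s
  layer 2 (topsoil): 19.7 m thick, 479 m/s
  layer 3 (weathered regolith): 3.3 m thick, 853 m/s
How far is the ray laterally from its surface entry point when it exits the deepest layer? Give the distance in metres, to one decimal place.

Apply Snell's law at each interface; in layer i the horizontal offset is hᵢ·tan θᵢ.
Layer 1: θ = 5.10°; offset = 17.6·tan 5.10° = 1.571 m.
Layer 2: sin θ = 479·sin 5.1°/303 = 0.1405, θ = 8.08°; offset = 19.7·tan 8.08° = 2.796 m.
Layer 3: sin θ = 853·sin 5.1°/303 = 0.2503, θ = 14.49°; offset = 3.3·tan 14.49° = 0.853 m.
Σ offsets = 5.220 m.

5.2 m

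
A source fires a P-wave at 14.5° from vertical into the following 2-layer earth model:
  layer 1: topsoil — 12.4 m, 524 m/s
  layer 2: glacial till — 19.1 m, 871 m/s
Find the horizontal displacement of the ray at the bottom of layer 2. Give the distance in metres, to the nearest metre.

12 m

Apply Snell's law at each interface; in layer i the horizontal offset is hᵢ·tan θᵢ.
Layer 1: θ = 14.50°; offset = 12.4·tan 14.50° = 3.207 m.
Layer 2: sin θ = 871·sin 14.5°/524 = 0.4162, θ = 24.59°; offset = 19.1·tan 24.59° = 8.742 m.
Total horizontal offset = 11.949 m.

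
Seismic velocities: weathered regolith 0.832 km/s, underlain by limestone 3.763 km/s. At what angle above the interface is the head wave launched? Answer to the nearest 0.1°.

Critical incidence: sin θ_c = V₁/V₂ = 0.832/3.763 = 0.2211.
θ_c = arcsin 0.2211 = 12.77°.
Measured from the interface: 90° − 12.77° = 77.23°.

77.2°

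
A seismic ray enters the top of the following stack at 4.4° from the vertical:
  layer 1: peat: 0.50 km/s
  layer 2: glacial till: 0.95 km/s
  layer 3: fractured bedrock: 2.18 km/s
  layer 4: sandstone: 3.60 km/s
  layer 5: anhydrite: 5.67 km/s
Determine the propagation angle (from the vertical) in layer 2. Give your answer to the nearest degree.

8°

Ray parameter p = sin 4.4° / 0.50 = 1.5344e-01 s/km.
sin θ_2 = p·V_2 = 1.5344e-01 × 0.95 = 0.1458.
θ_2 = 8.38° from the vertical.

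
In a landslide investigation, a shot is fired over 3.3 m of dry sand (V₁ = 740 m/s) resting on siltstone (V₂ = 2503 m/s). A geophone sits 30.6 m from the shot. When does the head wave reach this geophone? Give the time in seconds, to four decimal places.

t = x/V₂ + 2h·√(V₂²−V₁²)/(V₁V₂).
√(V₂²−V₁²) = √(2503²−740²) = 2391.1 m/s; delay term = 2·3.3·2391.1/(740·2503) = 0.00852 s.
t = 30.6/2503 + 0.00852 = 0.02075 s.

0.0207 s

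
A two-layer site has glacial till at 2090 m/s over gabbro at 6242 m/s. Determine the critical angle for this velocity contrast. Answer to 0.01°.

Critical incidence: sin θ_c = V₁/V₂ = 2090/6242 = 0.3348.
θ_c = arcsin 0.3348 = 19.56°.

19.56°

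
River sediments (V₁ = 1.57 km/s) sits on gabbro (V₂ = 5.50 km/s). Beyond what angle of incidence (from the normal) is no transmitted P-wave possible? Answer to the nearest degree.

Critical incidence: sin θ_c = V₁/V₂ = 1.57/5.50 = 0.2855.
θ_c = arcsin 0.2855 = 16.59°.

17°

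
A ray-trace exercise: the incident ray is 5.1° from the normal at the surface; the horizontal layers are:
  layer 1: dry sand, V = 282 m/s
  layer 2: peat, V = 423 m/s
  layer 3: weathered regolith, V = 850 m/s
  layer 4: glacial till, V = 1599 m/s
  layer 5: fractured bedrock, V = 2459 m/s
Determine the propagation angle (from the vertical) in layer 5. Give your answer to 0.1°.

50.8°

Snell's law across each interface conserves sin θ / V, so sin θ_5 = V_5·sin θ₁/V₁.
sin θ_5 = 2459 × sin 5.1° / 282 = 0.7751.
θ_5 = arcsin 0.7751 = 50.82°.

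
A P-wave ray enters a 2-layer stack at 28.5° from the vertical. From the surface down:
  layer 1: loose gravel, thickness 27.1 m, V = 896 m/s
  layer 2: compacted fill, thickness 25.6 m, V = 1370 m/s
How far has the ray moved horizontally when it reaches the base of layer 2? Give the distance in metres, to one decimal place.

42.0 m

Apply Snell's law at each interface; in layer i the horizontal offset is hᵢ·tan θᵢ.
Layer 1: θ = 28.50°; offset = 27.1·tan 28.50° = 14.714 m.
Layer 2: sin θ = 1370·sin 28.5°/896 = 0.7296, θ = 46.85°; offset = 25.6·tan 46.85° = 27.310 m.
Summing the layer offsets gives 42.025 m.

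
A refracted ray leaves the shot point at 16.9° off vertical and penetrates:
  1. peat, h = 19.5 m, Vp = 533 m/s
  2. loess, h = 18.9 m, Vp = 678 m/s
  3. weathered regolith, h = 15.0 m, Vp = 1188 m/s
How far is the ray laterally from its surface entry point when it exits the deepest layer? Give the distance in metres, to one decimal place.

p = sin θ₁/V₁ = sin 16.9°/533 = 5.4541e-04 s/m is conserved through the stack.
Layer 1: θ = 16.90°; offset = 19.5·tan 16.90° = 5.925 m.
Layer 2: sin θ = p·678 = 0.3698 → θ = 21.70°; offset = 18.9·tan 21.70° = 7.522 m.
Layer 3: sin θ = p·1188 = 0.6479 → θ = 40.39°; offset = 15.0·tan 40.39° = 12.760 m.
Total horizontal offset = 26.207 m.

26.2 m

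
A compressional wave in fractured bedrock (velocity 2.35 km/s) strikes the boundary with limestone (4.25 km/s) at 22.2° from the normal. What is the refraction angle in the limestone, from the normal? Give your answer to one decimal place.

Snell's law: sin θ₂ = (V₂/V₁)·sin θ₁ = (4.25/2.35)·sin 22.2° = 0.6833.
θ₂ = sin⁻¹(0.6833) = 43.10° (from vertical).

43.1°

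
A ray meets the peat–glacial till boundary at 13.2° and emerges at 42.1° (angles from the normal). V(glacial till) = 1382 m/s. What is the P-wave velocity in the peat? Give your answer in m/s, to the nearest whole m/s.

471 m/s

Snell's law: sin 13.2°/V₁ = sin 42.1°/V₂.
V₁ = V₂·sin 13.2°/sin 42.1° = 1382 × 0.3406 = 470.72 m/s.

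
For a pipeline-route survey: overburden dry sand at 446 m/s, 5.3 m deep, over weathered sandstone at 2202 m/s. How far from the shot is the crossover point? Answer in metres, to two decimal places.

13.02 m

x_cross = 2h·√((V₂+V₁)/(V₂−V₁)).
(V₂+V₁)/(V₂−V₁) = (2202+446)/(2202−446) = 1.5080; √ = 1.2280.
x_cross = 2·5.3·1.2280 = 13.02 m.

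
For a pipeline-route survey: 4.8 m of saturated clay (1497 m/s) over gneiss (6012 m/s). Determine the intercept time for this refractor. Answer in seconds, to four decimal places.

0.0062 s

tᵢ = 2h·√(V₂²−V₁²)/(V₁V₂).
√(V₂²−V₁²) = √(6012²−1497²) = 5822.6 m/s.
tᵢ = 2·4.8·5822.6/(1497·6012) = 0.00621 s.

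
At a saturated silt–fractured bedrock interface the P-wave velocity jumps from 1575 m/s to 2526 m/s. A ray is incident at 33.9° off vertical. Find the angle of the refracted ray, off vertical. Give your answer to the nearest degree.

63°

Snell's law: sin θ₂ = (V₂/V₁)·sin θ₁ = (2526/1575)·sin 33.9° = 0.8945.
θ₂ = arcsin 0.8945 = 63.45° from the normal.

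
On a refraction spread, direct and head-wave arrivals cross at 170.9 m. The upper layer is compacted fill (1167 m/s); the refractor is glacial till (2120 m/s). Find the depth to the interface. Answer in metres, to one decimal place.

46.0 m

x_cross = 2h·√((V₂+V₁)/(V₂−V₁)) → h = x_cross / (2·√((V₂+V₁)/(V₂−V₁))).
√((V₂+V₁)/(V₂−V₁)) = √((2120+1167)/(2120−1167)) = 1.8572.
h = 170.9 / (2·1.8572) = 46.01 m.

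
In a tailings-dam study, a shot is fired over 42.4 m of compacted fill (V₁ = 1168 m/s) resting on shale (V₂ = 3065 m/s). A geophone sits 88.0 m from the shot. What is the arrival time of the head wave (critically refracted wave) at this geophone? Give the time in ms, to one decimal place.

t = x/V₂ + 2h·√(V₂²−V₁²)/(V₁V₂).
√(V₂²−V₁²) = √(3065²−1168²) = 2833.7 m/s; delay term = 2·42.4·2833.7/(1168·3065) = 0.06712 s.
t = 88.0/3065 + 0.06712 = 0.09584 s.

95.8 ms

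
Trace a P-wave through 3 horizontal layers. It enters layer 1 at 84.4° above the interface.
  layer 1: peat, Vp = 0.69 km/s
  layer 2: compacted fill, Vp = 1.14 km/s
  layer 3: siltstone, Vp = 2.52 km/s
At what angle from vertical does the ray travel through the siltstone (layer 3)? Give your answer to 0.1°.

20.9°

From the normal: θ₁ = 90° − 84.4° = 5.6°.
Snell's law across each interface conserves sin θ / V, so sin θ_3 = V_3·sin θ₁/V₁.
sin θ_3 = 2.52 × sin 5.6° / 0.69 = 0.3564.
θ_3 = arcsin 0.3564 = 20.88°.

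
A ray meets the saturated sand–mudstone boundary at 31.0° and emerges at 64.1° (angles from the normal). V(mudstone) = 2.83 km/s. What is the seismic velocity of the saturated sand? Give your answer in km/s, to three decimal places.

1.620 km/s

Snell's law: sin 31.0°/V₁ = sin 64.1°/V₂.
V₁ = V₂·sin 31.0°/sin 64.1° = 2.83 × 0.5725 = 1.620 km/s.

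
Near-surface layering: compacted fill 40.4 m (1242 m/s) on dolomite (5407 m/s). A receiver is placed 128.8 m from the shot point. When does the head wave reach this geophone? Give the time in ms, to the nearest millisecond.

87 ms

θ_c = arcsin(V₁/V₂) = arcsin(1242/5407) = 13.28°, cos θ_c = 0.9733.
Intercept time tᵢ = 2h cos θ_c / V₁ = 2·40.4·0.9733/1242 = 0.06332 s.
t = x/V₂ + tᵢ = 128.8/5407 + 0.06332 = 0.08714 s.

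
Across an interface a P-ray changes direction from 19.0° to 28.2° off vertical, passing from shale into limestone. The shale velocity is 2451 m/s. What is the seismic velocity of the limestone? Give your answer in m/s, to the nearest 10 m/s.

sin 19.0° = 0.3256; sin 28.2° = 0.4726.
V₂ = V₁·(sin θ₂/sin θ₁) = 2451·(0.4726/0.3256) = 3557.54 m/s.

3560 m/s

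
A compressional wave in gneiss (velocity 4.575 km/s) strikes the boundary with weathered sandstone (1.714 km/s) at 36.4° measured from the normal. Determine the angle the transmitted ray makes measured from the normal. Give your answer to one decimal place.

12.8°

sin θ₁/V₁ = sin θ₂/V₂ ⇒ sin θ₂ = 1.714·sin 36.4°/4.575 = 1.714·0.5934/4.575 = 0.2223.
θ₂ = arcsin 0.2223 = 12.85° from the normal.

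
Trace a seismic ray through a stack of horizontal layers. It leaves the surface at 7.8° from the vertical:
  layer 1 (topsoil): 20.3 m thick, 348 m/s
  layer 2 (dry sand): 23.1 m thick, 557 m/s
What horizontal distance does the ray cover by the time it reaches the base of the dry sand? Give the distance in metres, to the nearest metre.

8 m

Ray parameter p = sin 7.8° / 348 m/s = 3.8999e-04 s/m.
Layer 1: θ = 7.80°; offset = 20.3·tan 7.80° = 2.781 m.
Layer 2: sin θ = p·557 = 0.2172 → θ = 12.55°; offset = 23.1·tan 12.55° = 5.141 m.
Σ offsets = 7.921 m.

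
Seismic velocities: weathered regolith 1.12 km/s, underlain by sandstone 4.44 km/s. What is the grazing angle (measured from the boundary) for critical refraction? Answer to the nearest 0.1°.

75.4°

Critical incidence: sin θ_c = V₁/V₂ = 1.12/4.44 = 0.2523.
θ_c = arcsin 0.2523 = 14.61°.
Measured from the interface: 90° − 14.61° = 75.39°.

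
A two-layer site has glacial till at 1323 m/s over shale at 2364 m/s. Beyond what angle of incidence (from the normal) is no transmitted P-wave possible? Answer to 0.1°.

At critical incidence the refracted ray runs along the interface (θ₂ = 90°), so sin θ_c = V₁/V₂.
θ_c = arcsin(1323/2364) = arcsin 0.5596 = 34.03°.

34.0°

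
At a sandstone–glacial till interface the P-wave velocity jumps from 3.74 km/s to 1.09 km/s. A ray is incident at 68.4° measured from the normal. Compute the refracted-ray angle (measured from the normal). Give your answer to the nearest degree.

16°

sin θ₁/V₁ = sin θ₂/V₂ ⇒ sin θ₂ = 1.09·sin 68.4°/3.74 = 1.09·0.9298/3.74 = 0.2710.
θ₂ = sin⁻¹(0.2710) = 15.72° (from vertical).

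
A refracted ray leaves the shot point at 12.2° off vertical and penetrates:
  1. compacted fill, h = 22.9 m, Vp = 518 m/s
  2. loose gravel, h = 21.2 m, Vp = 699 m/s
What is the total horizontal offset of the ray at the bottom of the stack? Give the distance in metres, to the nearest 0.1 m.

11.3 m

Apply Snell's law at each interface; in layer i the horizontal offset is hᵢ·tan θᵢ.
Layer 1: θ = 12.20°; offset = 22.9·tan 12.20° = 4.951 m.
Layer 2: sin θ = 699·sin 12.2°/518 = 0.2852, θ = 16.57°; offset = 21.2·tan 16.57° = 6.307 m.
Σ offsets = 11.259 m.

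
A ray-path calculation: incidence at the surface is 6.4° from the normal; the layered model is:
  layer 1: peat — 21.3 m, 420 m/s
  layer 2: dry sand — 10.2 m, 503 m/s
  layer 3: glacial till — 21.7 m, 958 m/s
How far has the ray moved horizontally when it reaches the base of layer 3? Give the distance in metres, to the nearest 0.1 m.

Apply Snell's law at each interface; in layer i the horizontal offset is hᵢ·tan θᵢ.
Layer 1: θ = 6.40°; offset = 21.3·tan 6.40° = 2.389 m.
Layer 2: sin θ = 503·sin 6.4°/420 = 0.1335, θ = 7.67°; offset = 10.2·tan 7.67° = 1.374 m.
Layer 3: sin θ = 958·sin 6.4°/420 = 0.2543, θ = 14.73°; offset = 21.7·tan 14.73° = 5.705 m.
Total horizontal offset = 9.468 m.

9.5 m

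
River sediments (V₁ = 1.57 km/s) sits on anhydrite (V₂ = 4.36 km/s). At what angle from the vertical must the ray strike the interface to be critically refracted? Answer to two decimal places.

Critical incidence: sin θ_c = V₁/V₂ = 1.57/4.36 = 0.3601.
θ_c = arcsin 0.3601 = 21.11°.

21.11°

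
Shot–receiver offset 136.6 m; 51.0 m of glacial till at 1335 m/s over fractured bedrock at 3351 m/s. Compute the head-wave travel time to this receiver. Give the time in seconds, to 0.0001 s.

θ_c = arcsin(V₁/V₂) = arcsin(1335/3351) = 23.48°, cos θ_c = 0.9172.
Intercept time tᵢ = 2h cos θ_c / V₁ = 2·51.0·0.9172/1335 = 0.07008 s.
t = x/V₂ + tᵢ = 136.6/3351 + 0.07008 = 0.11084 s.

0.1108 s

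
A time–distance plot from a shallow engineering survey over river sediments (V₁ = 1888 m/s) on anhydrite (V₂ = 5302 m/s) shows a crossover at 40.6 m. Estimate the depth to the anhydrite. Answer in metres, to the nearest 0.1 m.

h = (x_cross/2)·√((V₂−V₁)/(V₂+V₁)).
(V₂−V₁)/(V₂+V₁) = (5302−1888)/(5302+1888) = 0.4748; √ = 0.6891.
h = (40.6/2)·0.6891 = 13.99 m.

14.0 m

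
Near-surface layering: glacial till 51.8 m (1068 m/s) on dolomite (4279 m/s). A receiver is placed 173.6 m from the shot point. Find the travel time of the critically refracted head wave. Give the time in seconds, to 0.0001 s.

t = x/V₂ + 2h·√(V₂²−V₁²)/(V₁V₂).
√(V₂²−V₁²) = √(4279²−1068²) = 4143.6 m/s; delay term = 2·51.8·4143.6/(1068·4279) = 0.09393 s.
t = 173.6/4279 + 0.09393 = 0.13450 s.

0.1345 s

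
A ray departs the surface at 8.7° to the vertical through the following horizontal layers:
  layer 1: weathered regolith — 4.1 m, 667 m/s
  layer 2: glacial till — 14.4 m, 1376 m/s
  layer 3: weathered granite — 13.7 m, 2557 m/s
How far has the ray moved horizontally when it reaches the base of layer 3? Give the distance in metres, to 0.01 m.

p = sin θ₁/V₁ = sin 8.7°/667 = 2.2678e-04 s/m is conserved through the stack.
Layer 1: θ = 8.70°; offset = 4.1·tan 8.70° = 0.6274 m.
Layer 2: sin θ = p·1376 = 0.3120 → θ = 18.18°; offset = 14.4·tan 18.18° = 4.7296 m.
Layer 3: sin θ = p·2557 = 0.5799 → θ = 35.44°; offset = 13.7·tan 35.44° = 9.7510 m.
Summing the layer offsets gives 15.1080 m.

15.11 m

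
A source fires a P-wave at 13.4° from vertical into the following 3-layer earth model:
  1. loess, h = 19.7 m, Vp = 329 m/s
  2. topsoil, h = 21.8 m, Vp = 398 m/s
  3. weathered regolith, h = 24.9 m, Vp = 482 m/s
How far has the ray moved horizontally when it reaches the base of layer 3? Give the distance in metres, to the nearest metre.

p = sin θ₁/V₁ = sin 13.4°/329 = 7.0440e-04 s/m is conserved through the stack.
Layer 1: θ = 13.40°; offset = 19.7·tan 13.40° = 4.693 m.
Layer 2: sin θ = p·398 = 0.2804 → θ = 16.28°; offset = 21.8·tan 16.28° = 6.367 m.
Layer 3: sin θ = p·482 = 0.3395 → θ = 19.85°; offset = 24.9·tan 19.85° = 8.988 m.
Σ offsets = 20.048 m.

20 m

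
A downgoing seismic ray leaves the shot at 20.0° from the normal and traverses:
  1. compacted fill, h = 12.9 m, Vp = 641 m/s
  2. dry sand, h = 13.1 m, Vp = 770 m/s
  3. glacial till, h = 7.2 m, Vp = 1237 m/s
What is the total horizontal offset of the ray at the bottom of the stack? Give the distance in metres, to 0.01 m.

p = sin θ₁/V₁ = sin 20.0°/641 = 5.3357e-04 s/m is conserved through the stack.
Layer 1: θ = 20.00°; offset = 12.9·tan 20.00° = 4.6952 m.
Layer 2: sin θ = p·770 = 0.4109 → θ = 24.26°; offset = 13.1·tan 24.26° = 5.9034 m.
Layer 3: sin θ = p·1237 = 0.6600 → θ = 41.30°; offset = 7.2·tan 41.30° = 6.3258 m.
Total horizontal offset = 16.9244 m.

16.92 m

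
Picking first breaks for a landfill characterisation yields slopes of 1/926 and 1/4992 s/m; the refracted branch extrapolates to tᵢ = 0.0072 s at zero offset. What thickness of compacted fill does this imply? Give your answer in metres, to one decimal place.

3.4 m

θ_c = arcsin(926/4992) = 10.69°; cos θ_c = 0.9826.
tᵢ = 2h cos θ_c/V₁ ⇒ h = tᵢ·V₁/(2 cos θ_c) = 0.0072·926/(2·0.9826) = 3.39 m.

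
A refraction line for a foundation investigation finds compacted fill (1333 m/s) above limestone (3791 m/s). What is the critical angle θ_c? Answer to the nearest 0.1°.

Critical incidence: sin θ_c = V₁/V₂ = 1333/3791 = 0.3516.
θ_c = arcsin 0.3516 = 20.59°.

20.6°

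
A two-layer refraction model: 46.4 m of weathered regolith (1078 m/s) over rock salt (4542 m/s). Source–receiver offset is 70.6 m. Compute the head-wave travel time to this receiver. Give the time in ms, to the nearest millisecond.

99 ms

θ_c = arcsin(V₁/V₂) = arcsin(1078/4542) = 13.73°, cos θ_c = 0.9714.
Intercept time tᵢ = 2h cos θ_c / V₁ = 2·46.4·0.9714/1078 = 0.08363 s.
t = x/V₂ + tᵢ = 70.6/4542 + 0.08363 = 0.09917 s.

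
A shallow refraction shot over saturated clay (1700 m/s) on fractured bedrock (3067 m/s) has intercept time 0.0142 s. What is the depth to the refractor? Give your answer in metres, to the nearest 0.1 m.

θ_c = arcsin(1700/3067) = 33.66°; cos θ_c = 0.8323.
tᵢ = 2h cos θ_c/V₁ ⇒ h = tᵢ·V₁/(2 cos θ_c) = 0.0142·1700/(2·0.8323) = 14.50 m.

14.5 m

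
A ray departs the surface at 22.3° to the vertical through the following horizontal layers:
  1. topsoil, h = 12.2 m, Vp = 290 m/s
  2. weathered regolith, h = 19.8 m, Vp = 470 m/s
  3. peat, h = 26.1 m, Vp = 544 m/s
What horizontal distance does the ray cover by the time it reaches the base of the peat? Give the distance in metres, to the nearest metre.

47 m

Apply Snell's law at each interface; in layer i the horizontal offset is hᵢ·tan θᵢ.
Layer 1: θ = 22.30°; offset = 12.2·tan 22.30° = 5.004 m.
Layer 2: sin θ = 470·sin 22.3°/290 = 0.6150, θ = 37.95°; offset = 19.8·tan 37.95° = 15.442 m.
Layer 3: sin θ = 544·sin 22.3°/290 = 0.7118, θ = 45.38°; offset = 26.1·tan 45.38° = 26.451 m.
Σ offsets = 46.896 m.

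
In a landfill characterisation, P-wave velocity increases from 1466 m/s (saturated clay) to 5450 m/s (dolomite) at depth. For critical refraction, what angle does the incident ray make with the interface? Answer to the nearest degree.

74°

At critical incidence the refracted ray runs along the interface (θ₂ = 90°), so sin θ_c = V₁/V₂.
θ_c = arcsin(1466/5450) = arcsin 0.2690 = 15.60°.
Measured from the interface: 90° − 15.60° = 74.40°.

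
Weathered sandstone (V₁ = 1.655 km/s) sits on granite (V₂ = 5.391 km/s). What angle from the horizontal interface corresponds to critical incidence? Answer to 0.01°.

72.12°

At critical incidence the refracted ray runs along the interface (θ₂ = 90°), so sin θ_c = V₁/V₂.
θ_c = arcsin(1.655/5.391) = arcsin 0.3070 = 17.88°.
Measured from the interface: 90° − 17.88° = 72.12°.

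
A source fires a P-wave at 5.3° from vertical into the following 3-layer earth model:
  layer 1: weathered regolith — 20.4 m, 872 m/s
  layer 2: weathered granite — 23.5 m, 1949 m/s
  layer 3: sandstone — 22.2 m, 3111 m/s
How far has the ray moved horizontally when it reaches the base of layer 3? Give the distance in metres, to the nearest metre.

15 m

Apply Snell's law at each interface; in layer i the horizontal offset is hᵢ·tan θᵢ.
Layer 1: θ = 5.30°; offset = 20.4·tan 5.30° = 1.892 m.
Layer 2: sin θ = 1949·sin 5.3°/872 = 0.2065, θ = 11.91°; offset = 23.5·tan 11.91° = 4.959 m.
Layer 3: sin θ = 3111·sin 5.3°/872 = 0.3295, θ = 19.24°; offset = 22.2·tan 19.24° = 7.749 m.
Σ offsets = 14.600 m.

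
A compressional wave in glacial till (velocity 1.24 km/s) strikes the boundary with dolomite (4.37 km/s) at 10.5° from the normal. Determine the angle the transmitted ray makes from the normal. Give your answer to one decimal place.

Snell's law: sin θ₂ = (V₂/V₁)·sin θ₁ = (4.37/1.24)·sin 10.5° = 0.6422.
θ₂ = arcsin 0.6422 = 39.96° from the normal.

40.0°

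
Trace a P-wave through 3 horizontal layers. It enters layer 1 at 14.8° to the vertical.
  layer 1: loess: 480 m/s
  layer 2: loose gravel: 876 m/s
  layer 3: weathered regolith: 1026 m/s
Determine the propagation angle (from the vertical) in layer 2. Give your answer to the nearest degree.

Ray parameter p = sin 14.8° / 480 = 5.3218e-04 s/m.
sin θ_2 = p·V_2 = 5.3218e-04 × 876 = 0.4662.
θ_2 = arcsin 0.4662 = 27.79°.

28°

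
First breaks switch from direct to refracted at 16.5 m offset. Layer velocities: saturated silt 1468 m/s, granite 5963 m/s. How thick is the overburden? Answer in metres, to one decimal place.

x_cross = 2h·√((V₂+V₁)/(V₂−V₁)) → h = x_cross / (2·√((V₂+V₁)/(V₂−V₁))).
√((V₂+V₁)/(V₂−V₁)) = √((5963+1468)/(5963−1468)) = 1.2858.
h = 16.5 / (2·1.2858) = 6.42 m.

6.4 m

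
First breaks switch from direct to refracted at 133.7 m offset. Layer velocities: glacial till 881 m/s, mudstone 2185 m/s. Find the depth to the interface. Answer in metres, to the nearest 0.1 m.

h = (x_cross/2)·√((V₂−V₁)/(V₂+V₁)).
(V₂−V₁)/(V₂+V₁) = (2185−881)/(2185+881) = 0.4253; √ = 0.6522.
h = (133.7/2)·0.6522 = 43.60 m.

43.6 m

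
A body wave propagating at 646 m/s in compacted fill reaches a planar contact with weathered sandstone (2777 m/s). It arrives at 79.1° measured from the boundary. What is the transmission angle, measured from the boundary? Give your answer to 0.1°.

35.6°

Angle from the normal: 90° − 79.1° = 10.9°.
sin θ₁/V₁ = sin θ₂/V₂ ⇒ sin θ₂ = 2777·sin 10.9°/646 = 2777·0.1891/646 = 0.8129.
θ₂ = arcsin 0.8129 = 54.38° from the normal.
From the interface: 90° − 54.38° = 35.62°.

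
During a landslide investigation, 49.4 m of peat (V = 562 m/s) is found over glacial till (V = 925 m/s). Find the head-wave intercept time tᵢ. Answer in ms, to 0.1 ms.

θ_c = arcsin(V₁/V₂) = arcsin(562/925) = 37.41°; cos θ_c = 0.7943.
tᵢ = 2h·cos θ_c / V₁ = 2·49.4·0.7943 / 562 = 0.13963 s.

139.6 ms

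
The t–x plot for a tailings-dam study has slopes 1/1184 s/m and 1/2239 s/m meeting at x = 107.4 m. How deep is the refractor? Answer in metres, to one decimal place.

x_cross = 2h·√((V₂+V₁)/(V₂−V₁)) → h = x_cross / (2·√((V₂+V₁)/(V₂−V₁))).
√((V₂+V₁)/(V₂−V₁)) = √((2239+1184)/(2239−1184)) = 1.8013.
h = 107.4 / (2·1.8013) = 29.81 m.

29.8 m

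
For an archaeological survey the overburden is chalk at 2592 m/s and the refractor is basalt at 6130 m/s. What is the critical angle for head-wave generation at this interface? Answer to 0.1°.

25.0°

At critical incidence the refracted ray runs along the interface (θ₂ = 90°), so sin θ_c = V₁/V₂.
θ_c = arcsin(2592/6130) = arcsin 0.4228 = 25.01°.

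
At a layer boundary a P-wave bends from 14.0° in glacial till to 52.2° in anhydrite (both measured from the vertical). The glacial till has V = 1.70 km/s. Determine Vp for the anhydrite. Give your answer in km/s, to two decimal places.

Snell's law: sin 14.0°/V₁ = sin 52.2°/V₂.
V₂ = V₁·sin 52.2°/sin 14.0° = 1.70 × 3.2662 = 5.55 km/s.

5.55 km/s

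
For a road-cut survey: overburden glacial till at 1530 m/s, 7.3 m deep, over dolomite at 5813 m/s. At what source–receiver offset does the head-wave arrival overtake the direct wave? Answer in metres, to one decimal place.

θ_c = arcsin(1530/5813) = 15.26°, so cos θ_c = 0.9647 and tᵢ = 2h cos θ_c/V₁ = 0.0092 s.
At crossover x/V₁ = x/V₂ + tᵢ ⇒ x = tᵢ/(1/V₁ − 1/V₂) = 0.00921/(6.5359e-04 − 1.7203e-04) = 19.12 m.

19.1 m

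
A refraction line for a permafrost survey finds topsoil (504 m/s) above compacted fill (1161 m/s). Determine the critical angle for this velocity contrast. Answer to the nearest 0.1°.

At critical incidence the refracted ray runs along the interface (θ₂ = 90°), so sin θ_c = V₁/V₂.
θ_c = arcsin(504/1161) = arcsin 0.4341 = 25.73°.

25.7°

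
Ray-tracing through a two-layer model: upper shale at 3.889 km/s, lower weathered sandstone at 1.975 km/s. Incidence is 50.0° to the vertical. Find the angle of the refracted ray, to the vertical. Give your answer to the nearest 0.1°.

sin θ₁/V₁ = sin θ₂/V₂ ⇒ sin θ₂ = 1.975·sin 50.0°/3.889 = 1.975·0.7660/3.889 = 0.3890.
θ₂ = arcsin 0.3890 = 22.89° from the normal.

22.9°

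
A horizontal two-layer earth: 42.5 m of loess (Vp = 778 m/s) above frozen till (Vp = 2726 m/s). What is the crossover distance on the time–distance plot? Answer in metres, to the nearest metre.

θ_c = arcsin(778/2726) = 16.58°, so cos θ_c = 0.9584 and tᵢ = 2h cos θ_c/V₁ = 0.1047 s.
At crossover x/V₁ = x/V₂ + tᵢ ⇒ x = tᵢ/(1/V₁ − 1/V₂) = 0.10471/(1.2853e-03 − 3.6684e-04) = 114.00 m.

114 m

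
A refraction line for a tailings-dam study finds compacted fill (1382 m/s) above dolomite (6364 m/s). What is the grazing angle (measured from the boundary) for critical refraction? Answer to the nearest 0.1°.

Critical incidence: sin θ_c = V₁/V₂ = 1382/6364 = 0.2172.
θ_c = arcsin 0.2172 = 12.54°.
Measured from the interface: 90° − 12.54° = 77.46°.

77.5°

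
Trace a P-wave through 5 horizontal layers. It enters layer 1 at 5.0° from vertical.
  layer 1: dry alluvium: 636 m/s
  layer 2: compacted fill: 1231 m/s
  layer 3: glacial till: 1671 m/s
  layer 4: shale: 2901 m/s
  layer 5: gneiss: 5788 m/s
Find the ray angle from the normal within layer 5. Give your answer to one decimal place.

Ray parameter p = sin 5.0° / 636 = 1.3704e-04 s/m.
sin θ_5 = p·V_5 = 1.3704e-04 × 5788 = 0.7932.
θ_5 = arcsin 0.7932 = 52.48°.

52.5°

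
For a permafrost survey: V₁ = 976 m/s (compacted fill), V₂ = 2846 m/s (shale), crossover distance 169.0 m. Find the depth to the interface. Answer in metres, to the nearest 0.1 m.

h = (x_cross/2)·√((V₂−V₁)/(V₂+V₁)).
(V₂−V₁)/(V₂+V₁) = (2846−976)/(2846+976) = 0.4893; √ = 0.6995.
h = (169.0/2)·0.6995 = 59.11 m.

59.1 m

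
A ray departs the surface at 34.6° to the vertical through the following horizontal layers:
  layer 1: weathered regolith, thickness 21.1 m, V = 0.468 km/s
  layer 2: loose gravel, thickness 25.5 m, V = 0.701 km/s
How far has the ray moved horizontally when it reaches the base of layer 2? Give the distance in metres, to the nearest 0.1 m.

55.8 m

Ray parameter p = sin 34.6° / 0.468 km/s = 1.2133e+00 s/km.
Layer 1: θ = 34.60°; offset = 21.1·tan 34.60° = 14.556 m.
Layer 2: sin θ = p·0.701 = 0.8506 → θ = 58.27°; offset = 25.5·tan 58.27° = 41.243 m.
Summing the layer offsets gives 55.798 m.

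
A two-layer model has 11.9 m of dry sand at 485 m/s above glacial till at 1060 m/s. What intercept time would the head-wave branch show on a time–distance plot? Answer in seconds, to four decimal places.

0.0436 s

θ_c = arcsin(V₁/V₂) = arcsin(485/1060) = 27.23°; cos θ_c = 0.8892.
tᵢ = 2h·cos θ_c / V₁ = 2·11.9·0.8892 / 485 = 0.04363 s.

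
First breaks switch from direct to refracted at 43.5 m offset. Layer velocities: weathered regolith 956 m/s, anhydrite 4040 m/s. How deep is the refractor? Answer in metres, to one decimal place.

h = (x_cross/2)·√((V₂−V₁)/(V₂+V₁)).
(V₂−V₁)/(V₂+V₁) = (4040−956)/(4040+956) = 0.6173; √ = 0.7857.
h = (43.5/2)·0.7857 = 17.09 m.

17.1 m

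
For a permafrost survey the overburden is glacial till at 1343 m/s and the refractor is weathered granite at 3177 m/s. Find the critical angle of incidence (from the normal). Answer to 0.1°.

25.0°

At critical incidence the refracted ray runs along the interface (θ₂ = 90°), so sin θ_c = V₁/V₂.
θ_c = arcsin(1343/3177) = arcsin 0.4227 = 25.01°.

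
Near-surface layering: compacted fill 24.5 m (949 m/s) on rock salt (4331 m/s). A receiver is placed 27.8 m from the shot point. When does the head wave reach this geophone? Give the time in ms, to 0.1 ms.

t = x/V₂ + 2h·√(V₂²−V₁²)/(V₁V₂).
√(V₂²−V₁²) = √(4331²−949²) = 4225.7 m/s; delay term = 2·24.5·4225.7/(949·4331) = 0.05038 s.
t = 27.8/4331 + 0.05038 = 0.05680 s.

56.8 ms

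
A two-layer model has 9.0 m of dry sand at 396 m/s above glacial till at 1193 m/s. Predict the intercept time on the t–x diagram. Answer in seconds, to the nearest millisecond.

θ_c = arcsin(V₁/V₂) = arcsin(396/1193) = 19.39°; cos θ_c = 0.9433.
tᵢ = 2h·cos θ_c / V₁ = 2·9.0·0.9433 / 396 = 0.04288 s.

0.043 s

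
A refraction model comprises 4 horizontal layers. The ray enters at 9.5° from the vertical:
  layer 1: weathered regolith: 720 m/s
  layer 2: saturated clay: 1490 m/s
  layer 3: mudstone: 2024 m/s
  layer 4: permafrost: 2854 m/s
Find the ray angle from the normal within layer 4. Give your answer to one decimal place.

40.9°

Ray parameter p = sin 9.5° / 720 = 2.2923e-04 s/m.
sin θ_4 = p·V_4 = 2.2923e-04 × 2854 = 0.6542.
θ_4 = arcsin 0.6542 = 40.86°.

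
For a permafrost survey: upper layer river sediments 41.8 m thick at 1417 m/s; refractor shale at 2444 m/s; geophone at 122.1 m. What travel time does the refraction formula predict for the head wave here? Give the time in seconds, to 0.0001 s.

t = x/V₂ + 2h·√(V₂²−V₁²)/(V₁V₂).
√(V₂²−V₁²) = √(2444²−1417²) = 1991.3 m/s; delay term = 2·41.8·1991.3/(1417·2444) = 0.04807 s.
t = 122.1/2444 + 0.04807 = 0.09803 s.

0.0980 s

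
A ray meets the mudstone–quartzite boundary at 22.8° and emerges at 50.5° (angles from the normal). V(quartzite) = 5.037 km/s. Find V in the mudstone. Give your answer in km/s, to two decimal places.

2.53 km/s

sin 22.8° = 0.3875; sin 50.5° = 0.7716.
V₁ = V₂·(sin θ₁/sin θ₂) = 5.037·(0.3875/0.7716) = 2.53 km/s.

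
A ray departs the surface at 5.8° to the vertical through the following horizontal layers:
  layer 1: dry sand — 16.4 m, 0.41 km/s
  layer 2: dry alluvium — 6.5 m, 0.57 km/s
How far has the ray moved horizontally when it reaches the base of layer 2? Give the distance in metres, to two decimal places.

2.59 m

Apply Snell's law at each interface; in layer i the horizontal offset is hᵢ·tan θᵢ.
Layer 1: θ = 5.80°; offset = 16.4·tan 5.80° = 1.6659 m.
Layer 2: sin θ = 0.57·sin 5.8°/0.41 = 0.1405, θ = 8.08°; offset = 6.5·tan 8.08° = 0.9224 m.
Summing the layer offsets gives 2.5882 m.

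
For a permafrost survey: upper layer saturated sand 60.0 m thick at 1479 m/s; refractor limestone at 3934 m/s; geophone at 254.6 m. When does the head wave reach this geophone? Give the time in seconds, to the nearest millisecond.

0.140 s

θ_c = arcsin(V₁/V₂) = arcsin(1479/3934) = 22.08°, cos θ_c = 0.9266.
Intercept time tᵢ = 2h cos θ_c / V₁ = 2·60.0·0.9266/1479 = 0.07518 s.
t = x/V₂ + tᵢ = 254.6/3934 + 0.07518 = 0.13990 s.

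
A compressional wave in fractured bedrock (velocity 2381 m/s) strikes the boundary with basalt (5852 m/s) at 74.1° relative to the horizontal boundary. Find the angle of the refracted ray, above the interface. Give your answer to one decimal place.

47.7°

Angle from the normal: 90° − 74.1° = 15.9°.
Snell's law: sin θ₂ = (V₂/V₁)·sin θ₁ = (5852/2381)·sin 15.9° = 0.6733.
θ₂ = arcsin 0.6733 = 42.32° from the normal.
From the interface: 90° − 42.32° = 47.68°.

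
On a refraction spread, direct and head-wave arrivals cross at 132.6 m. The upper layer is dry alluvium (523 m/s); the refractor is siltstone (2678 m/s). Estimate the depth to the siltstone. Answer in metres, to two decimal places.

h = (x_cross/2)·√((V₂−V₁)/(V₂+V₁)).
(V₂−V₁)/(V₂+V₁) = (2678−523)/(2678+523) = 0.6732; √ = 0.8205.
h = (132.6/2)·0.8205 = 54.40 m.

54.40 m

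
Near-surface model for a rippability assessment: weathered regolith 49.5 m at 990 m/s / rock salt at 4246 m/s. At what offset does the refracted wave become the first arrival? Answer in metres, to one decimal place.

125.5 m

x_cross = 2h·√((V₂+V₁)/(V₂−V₁)).
(V₂+V₁)/(V₂−V₁) = (4246+990)/(4246−990) = 1.6081; √ = 1.2681.
x_cross = 2·49.5·1.2681 = 125.54 m.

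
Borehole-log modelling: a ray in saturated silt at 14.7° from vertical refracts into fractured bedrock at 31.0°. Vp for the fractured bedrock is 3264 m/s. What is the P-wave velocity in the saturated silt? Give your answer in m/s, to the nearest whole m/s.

1608 m/s

Snell's law: sin 14.7°/V₁ = sin 31.0°/V₂.
V₁ = V₂·sin 14.7°/sin 31.0° = 3264 × 0.4927 = 1608.16 m/s.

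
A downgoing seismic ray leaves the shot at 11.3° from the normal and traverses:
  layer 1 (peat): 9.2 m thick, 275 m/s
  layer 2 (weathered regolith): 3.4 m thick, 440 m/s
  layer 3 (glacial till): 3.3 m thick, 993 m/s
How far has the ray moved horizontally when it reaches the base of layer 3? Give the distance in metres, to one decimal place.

6.3 m

Ray parameter p = sin 11.3° / 275 m/s = 7.1253e-04 s/m.
Layer 1: θ = 11.30°; offset = 9.2·tan 11.30° = 1.838 m.
Layer 2: sin θ = p·440 = 0.3135 → θ = 18.27°; offset = 3.4·tan 18.27° = 1.123 m.
Layer 3: sin θ = p·993 = 0.7075 → θ = 45.04°; offset = 3.3·tan 45.04° = 3.304 m.
Total horizontal offset = 6.265 m.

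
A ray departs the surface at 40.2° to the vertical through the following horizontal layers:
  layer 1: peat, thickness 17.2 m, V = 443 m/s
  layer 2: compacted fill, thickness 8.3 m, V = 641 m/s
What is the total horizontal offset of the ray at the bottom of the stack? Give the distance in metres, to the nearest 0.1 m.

Ray parameter p = sin 40.2° / 443 m/s = 1.4570e-03 s/m.
Layer 1: θ = 40.20°; offset = 17.2·tan 40.20° = 14.535 m.
Layer 2: sin θ = p·641 = 0.9339 → θ = 69.06°; offset = 8.3·tan 69.06° = 21.689 m.
Total horizontal offset = 36.224 m.

36.2 m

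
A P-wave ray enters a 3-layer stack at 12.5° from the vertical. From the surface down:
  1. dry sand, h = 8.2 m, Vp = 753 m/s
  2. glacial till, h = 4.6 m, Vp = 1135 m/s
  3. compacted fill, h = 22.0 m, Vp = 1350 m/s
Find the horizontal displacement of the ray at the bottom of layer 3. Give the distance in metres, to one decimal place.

12.7 m

Apply Snell's law at each interface; in layer i the horizontal offset is hᵢ·tan θᵢ.
Layer 1: θ = 12.50°; offset = 8.2·tan 12.50° = 1.818 m.
Layer 2: sin θ = 1135·sin 12.5°/753 = 0.3262, θ = 19.04°; offset = 4.6·tan 19.04° = 1.588 m.
Layer 3: sin θ = 1350·sin 12.5°/753 = 0.3880, θ = 22.83°; offset = 22.0·tan 22.83° = 9.263 m.
Summing the layer offsets gives 12.668 m.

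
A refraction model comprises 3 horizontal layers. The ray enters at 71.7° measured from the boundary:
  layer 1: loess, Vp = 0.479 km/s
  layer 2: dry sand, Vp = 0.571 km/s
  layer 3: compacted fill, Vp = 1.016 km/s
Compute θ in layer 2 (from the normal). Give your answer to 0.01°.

21.98°

From the normal: θ₁ = 90° − 71.7° = 18.3°.
Snell's law across each interface conserves sin θ / V, so sin θ_2 = V_2·sin θ₁/V₁.
sin θ_2 = 0.571 × sin 18.3° / 0.479 = 0.3743.
θ_2 = 21.98° from the vertical.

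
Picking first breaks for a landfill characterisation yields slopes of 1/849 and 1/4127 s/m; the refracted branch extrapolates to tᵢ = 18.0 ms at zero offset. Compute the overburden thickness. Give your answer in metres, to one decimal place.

h = tᵢ·V₁·V₂ / (2·√(V₂²−V₁²)).
√(V₂²−V₁²) = √(4127² − 849²) = 4038.7 m/s.
h = 0.018 s × 849 × 4127 / (2 × 4038.7) = 7.81 m.

7.8 m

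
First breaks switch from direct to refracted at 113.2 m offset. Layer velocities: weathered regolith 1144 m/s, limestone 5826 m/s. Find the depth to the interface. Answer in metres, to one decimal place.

x_cross = 2h·√((V₂+V₁)/(V₂−V₁)) → h = x_cross / (2·√((V₂+V₁)/(V₂−V₁))).
√((V₂+V₁)/(V₂−V₁)) = √((5826+1144)/(5826−1144)) = 1.2201.
h = 113.2 / (2·1.2201) = 46.39 m.

46.4 m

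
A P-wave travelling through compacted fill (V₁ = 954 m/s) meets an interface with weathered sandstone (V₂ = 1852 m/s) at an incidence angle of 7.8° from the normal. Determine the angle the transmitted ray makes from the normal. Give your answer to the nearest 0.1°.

sin θ₁/V₁ = sin θ₂/V₂ ⇒ sin θ₂ = 1852·sin 7.8°/954 = 1852·0.1357/954 = 0.2635.
θ₂ = sin⁻¹(0.2635) = 15.28° (from vertical).

15.3°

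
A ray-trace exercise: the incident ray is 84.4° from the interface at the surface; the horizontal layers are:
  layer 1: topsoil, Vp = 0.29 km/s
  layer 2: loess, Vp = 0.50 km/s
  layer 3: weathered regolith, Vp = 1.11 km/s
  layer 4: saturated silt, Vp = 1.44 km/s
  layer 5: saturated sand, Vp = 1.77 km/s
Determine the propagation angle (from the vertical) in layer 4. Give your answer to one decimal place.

From the normal: θ₁ = 90° − 84.4° = 5.6°.
Ray parameter p = sin 5.6° / 0.29 = 3.3649e-01 s/km.
sin θ_4 = p·V_4 = 3.3649e-01 × 1.44 = 0.4845.
θ_4 = 28.98° from the vertical.

29.0°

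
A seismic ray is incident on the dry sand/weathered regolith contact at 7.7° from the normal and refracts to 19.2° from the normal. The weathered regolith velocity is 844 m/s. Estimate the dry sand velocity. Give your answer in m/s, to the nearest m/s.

sin 7.7° = 0.1340; sin 19.2° = 0.3289.
V₁ = V₂·(sin θ₁/sin θ₂) = 844·(0.1340/0.3289) = 343.86 m/s.

344 m/s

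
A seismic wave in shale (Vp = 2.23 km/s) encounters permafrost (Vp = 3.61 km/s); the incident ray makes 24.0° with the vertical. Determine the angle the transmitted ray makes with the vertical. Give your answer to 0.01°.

41.18°

sin θ₁/V₁ = sin θ₂/V₂ ⇒ sin θ₂ = 3.61·sin 24.0°/2.23 = 3.61·0.4067/2.23 = 0.6584.
θ₂ = arcsin 0.6584 = 41.18° from the normal.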